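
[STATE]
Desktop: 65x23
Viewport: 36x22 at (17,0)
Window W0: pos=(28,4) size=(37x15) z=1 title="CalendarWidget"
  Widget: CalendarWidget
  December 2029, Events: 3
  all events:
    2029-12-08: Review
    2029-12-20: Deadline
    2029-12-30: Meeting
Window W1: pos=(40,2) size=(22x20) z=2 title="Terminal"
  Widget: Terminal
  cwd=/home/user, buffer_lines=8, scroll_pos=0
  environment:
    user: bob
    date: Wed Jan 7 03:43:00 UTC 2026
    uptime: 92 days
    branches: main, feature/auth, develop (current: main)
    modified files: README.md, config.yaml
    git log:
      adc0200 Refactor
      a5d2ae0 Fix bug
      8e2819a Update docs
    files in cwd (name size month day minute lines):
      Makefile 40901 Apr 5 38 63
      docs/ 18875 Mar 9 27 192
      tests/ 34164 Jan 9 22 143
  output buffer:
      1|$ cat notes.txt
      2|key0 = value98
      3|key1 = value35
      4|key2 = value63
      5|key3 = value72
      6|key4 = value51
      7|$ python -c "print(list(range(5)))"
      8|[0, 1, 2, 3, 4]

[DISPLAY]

                                    
                                    
                       ┏━━━━━━━━━━━━
                       ┃ Terminal   
           ┏━━━━━━━━━━━┠────────────
           ┃ CalendarWi┃$ cat notes.
           ┠───────────┃key0 = value
           ┃           ┃key1 = value
           ┃Mo Tu We Th┃key2 = value
           ┃           ┃key3 = value
           ┃ 3  4  5  6┃key4 = value
           ┃10 11 12 13┃$ python -c 
           ┃17 18 19 20┃[0, 1, 2, 3,
           ┃24 25 26 27┃$ █         
           ┃31         ┃            
           ┃           ┃            
           ┃           ┃            
           ┃           ┃            
           ┗━━━━━━━━━━━┃            
                       ┃            
                       ┃            
                       ┗━━━━━━━━━━━━


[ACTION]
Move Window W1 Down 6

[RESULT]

                                    
                                    
                                    
                       ┏━━━━━━━━━━━━
           ┏━━━━━━━━━━━┃ Terminal   
           ┃ CalendarWi┠────────────
           ┠───────────┃$ cat notes.
           ┃           ┃key0 = value
           ┃Mo Tu We Th┃key1 = value
           ┃           ┃key2 = value
           ┃ 3  4  5  6┃key3 = value
           ┃10 11 12 13┃key4 = value
           ┃17 18 19 20┃$ python -c 
           ┃24 25 26 27┃[0, 1, 2, 3,
           ┃31         ┃$ █         
           ┃           ┃            
           ┃           ┃            
           ┃           ┃            
           ┗━━━━━━━━━━━┃            
                       ┃            
                       ┃            
                       ┃            


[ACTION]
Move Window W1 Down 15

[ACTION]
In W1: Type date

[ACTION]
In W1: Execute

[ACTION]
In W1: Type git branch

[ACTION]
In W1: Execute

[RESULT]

                                    
                                    
                                    
                       ┏━━━━━━━━━━━━
           ┏━━━━━━━━━━━┃ Terminal   
           ┃ CalendarWi┠────────────
           ┠───────────┃$ cat notes.
           ┃           ┃key0 = value
           ┃Mo Tu We Th┃key1 = value
           ┃           ┃key2 = value
           ┃ 3  4  5  6┃key3 = value
           ┃10 11 12 13┃key4 = value
           ┃17 18 19 20┃$ python -c 
           ┃24 25 26 27┃[0, 1, 2, 3,
           ┃31         ┃$ date      
           ┃           ┃Wed Jan 7 03
           ┃           ┃$ git branch
           ┃           ┃* main      
           ┗━━━━━━━━━━━┃  feature/au
                       ┃  develop   
                       ┃$ █         
                       ┃            


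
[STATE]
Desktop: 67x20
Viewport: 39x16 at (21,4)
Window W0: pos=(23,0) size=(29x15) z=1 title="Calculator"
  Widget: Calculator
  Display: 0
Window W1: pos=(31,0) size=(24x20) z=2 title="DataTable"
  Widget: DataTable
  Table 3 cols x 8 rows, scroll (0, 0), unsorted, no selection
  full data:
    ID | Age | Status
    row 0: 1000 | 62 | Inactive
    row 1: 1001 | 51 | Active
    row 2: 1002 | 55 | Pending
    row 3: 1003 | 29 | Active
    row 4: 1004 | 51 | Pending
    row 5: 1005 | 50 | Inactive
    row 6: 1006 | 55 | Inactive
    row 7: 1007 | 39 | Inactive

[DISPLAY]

  ┃┌───┬──┃────┼───┼────────     ┃     
  ┃│ 7 │ 8┃1000│62 │Inactive     ┃     
  ┃├───┼──┃1001│51 │Active       ┃     
  ┃│ 4 │ 5┃1002│55 │Pending      ┃     
  ┃├───┼──┃1003│29 │Active       ┃     
  ┃│ 1 │ 2┃1004│51 │Pending      ┃     
  ┃├───┼──┃1005│50 │Inactive     ┃     
  ┃│ 0 │ .┃1006│55 │Inactive     ┃     
  ┃├───┼──┃1007│39 │Inactive     ┃     
  ┃│ C │ M┃                      ┃     
  ┗━━━━━━━┃                      ┃     
          ┃                      ┃     
          ┃                      ┃     
          ┃                      ┃     
          ┃                      ┃     
          ┗━━━━━━━━━━━━━━━━━━━━━━┛     


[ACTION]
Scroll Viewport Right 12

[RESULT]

┬──┃────┼───┼────────     ┃            
│ 8┃1000│62 │Inactive     ┃            
┼──┃1001│51 │Active       ┃            
│ 5┃1002│55 │Pending      ┃            
┼──┃1003│29 │Active       ┃            
│ 2┃1004│51 │Pending      ┃            
┼──┃1005│50 │Inactive     ┃            
│ .┃1006│55 │Inactive     ┃            
┼──┃1007│39 │Inactive     ┃            
│ M┃                      ┃            
━━━┃                      ┃            
   ┃                      ┃            
   ┃                      ┃            
   ┃                      ┃            
   ┃                      ┃            
   ┗━━━━━━━━━━━━━━━━━━━━━━┛            


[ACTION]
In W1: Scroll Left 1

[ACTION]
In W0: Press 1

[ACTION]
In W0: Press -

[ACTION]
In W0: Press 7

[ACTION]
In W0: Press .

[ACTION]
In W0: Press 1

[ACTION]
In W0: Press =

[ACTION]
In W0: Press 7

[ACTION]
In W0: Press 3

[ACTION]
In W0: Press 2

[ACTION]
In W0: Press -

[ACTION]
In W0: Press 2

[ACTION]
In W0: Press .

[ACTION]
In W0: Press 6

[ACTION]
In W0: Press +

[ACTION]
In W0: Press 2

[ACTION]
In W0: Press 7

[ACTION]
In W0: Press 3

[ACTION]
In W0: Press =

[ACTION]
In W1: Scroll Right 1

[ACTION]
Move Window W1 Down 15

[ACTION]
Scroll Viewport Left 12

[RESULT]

       ┃┌───┬──┃────┼───┼────────     ┃
       ┃│ 7 │ 8┃1000│62 │Inactive     ┃
       ┃├───┼──┃1001│51 │Active       ┃
       ┃│ 4 │ 5┃1002│55 │Pending      ┃
       ┃├───┼──┃1003│29 │Active       ┃
       ┃│ 1 │ 2┃1004│51 │Pending      ┃
       ┃├───┼──┃1005│50 │Inactive     ┃
       ┃│ 0 │ .┃1006│55 │Inactive     ┃
       ┃├───┼──┃1007│39 │Inactive     ┃
       ┃│ C │ M┃                      ┃
       ┗━━━━━━━┃                      ┃
               ┃                      ┃
               ┃                      ┃
               ┃                      ┃
               ┃                      ┃
               ┗━━━━━━━━━━━━━━━━━━━━━━┛


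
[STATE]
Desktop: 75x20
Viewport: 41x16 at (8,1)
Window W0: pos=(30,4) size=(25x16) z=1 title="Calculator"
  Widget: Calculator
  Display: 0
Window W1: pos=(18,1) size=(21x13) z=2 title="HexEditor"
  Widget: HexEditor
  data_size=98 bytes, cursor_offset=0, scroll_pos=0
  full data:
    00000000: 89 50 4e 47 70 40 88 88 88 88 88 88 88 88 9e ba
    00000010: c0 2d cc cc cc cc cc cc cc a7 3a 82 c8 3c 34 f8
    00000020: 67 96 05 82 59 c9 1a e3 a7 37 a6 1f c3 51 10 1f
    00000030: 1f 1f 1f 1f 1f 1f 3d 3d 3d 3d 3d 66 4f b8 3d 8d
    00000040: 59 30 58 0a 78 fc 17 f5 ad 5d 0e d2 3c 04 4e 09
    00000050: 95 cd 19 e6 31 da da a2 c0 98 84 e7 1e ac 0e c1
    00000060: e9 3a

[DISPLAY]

          ┏━━━━━━━━━━━━━━━━━━━┓          
          ┃ HexEditor         ┃          
          ┠───────────────────┨          
          ┃00000000  89 50 4e ┃━━━━━━━━━━
          ┃00000010  c0 2d cc ┃tor       
          ┃00000020  67 96 05 ┃──────────
          ┃00000030  1f 1f 1f ┃          
          ┃00000040  59 30 58 ┃┬───┬───┐ 
          ┃00000050  95 cd 19 ┃│ 9 │ ÷ │ 
          ┃00000060  e9 3a    ┃┼───┼───┤ 
          ┃                   ┃│ 6 │ × │ 
          ┃                   ┃┼───┼───┤ 
          ┗━━━━━━━━━━━━━━━━━━━┛│ 3 │ - │ 
                      ┃├───┼───┼───┼───┤ 
                      ┃│ 0 │ . │ = │ + │ 
                      ┃├───┼───┼───┼───┤ 


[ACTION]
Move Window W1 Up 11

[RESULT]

          ┃ HexEditor         ┃          
          ┠───────────────────┨          
          ┃00000000  89 50 4e ┃          
          ┃00000010  c0 2d cc ┃━━━━━━━━━━
          ┃00000020  67 96 05 ┃tor       
          ┃00000030  1f 1f 1f ┃──────────
          ┃00000040  59 30 58 ┃          
          ┃00000050  95 cd 19 ┃┬───┬───┐ 
          ┃00000060  e9 3a    ┃│ 9 │ ÷ │ 
          ┃                   ┃┼───┼───┤ 
          ┃                   ┃│ 6 │ × │ 
          ┗━━━━━━━━━━━━━━━━━━━┛┼───┼───┤ 
                      ┃│ 1 │ 2 │ 3 │ - │ 
                      ┃├───┼───┼───┼───┤ 
                      ┃│ 0 │ . │ = │ + │ 
                      ┃├───┼───┼───┼───┤ 


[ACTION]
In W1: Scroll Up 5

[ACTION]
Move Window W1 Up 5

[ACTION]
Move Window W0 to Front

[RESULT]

          ┃ HexEditor         ┃          
          ┠───────────────────┨          
          ┃00000000  89 50 4e ┃          
          ┃00000010  c┏━━━━━━━━━━━━━━━━━━
          ┃00000020  6┃ Calculator       
          ┃00000030  1┠──────────────────
          ┃00000040  5┃                  
          ┃00000050  9┃┌───┬───┬───┬───┐ 
          ┃00000060  e┃│ 7 │ 8 │ 9 │ ÷ │ 
          ┃           ┃├───┼───┼───┼───┤ 
          ┃           ┃│ 4 │ 5 │ 6 │ × │ 
          ┗━━━━━━━━━━━┃├───┼───┼───┼───┤ 
                      ┃│ 1 │ 2 │ 3 │ - │ 
                      ┃├───┼───┼───┼───┤ 
                      ┃│ 0 │ . │ = │ + │ 
                      ┃├───┼───┼───┼───┤ 


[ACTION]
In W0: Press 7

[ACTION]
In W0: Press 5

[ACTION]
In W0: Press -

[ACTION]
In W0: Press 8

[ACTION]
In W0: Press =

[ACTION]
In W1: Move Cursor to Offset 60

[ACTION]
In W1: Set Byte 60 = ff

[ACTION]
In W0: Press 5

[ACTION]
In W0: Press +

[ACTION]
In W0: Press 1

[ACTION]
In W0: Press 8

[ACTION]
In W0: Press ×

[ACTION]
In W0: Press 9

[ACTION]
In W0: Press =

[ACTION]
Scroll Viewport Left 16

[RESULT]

                  ┃ HexEditor         ┃  
                  ┠───────────────────┨  
                  ┃00000000  89 50 4e ┃  
                  ┃00000010  c┏━━━━━━━━━━
                  ┃00000020  6┃ Calculato
                  ┃00000030  1┠──────────
                  ┃00000040  5┃          
                  ┃00000050  9┃┌───┬───┬─
                  ┃00000060  e┃│ 7 │ 8 │ 
                  ┃           ┃├───┼───┼─
                  ┃           ┃│ 4 │ 5 │ 
                  ┗━━━━━━━━━━━┃├───┼───┼─
                              ┃│ 1 │ 2 │ 
                              ┃├───┼───┼─
                              ┃│ 0 │ . │ 
                              ┃├───┼───┼─


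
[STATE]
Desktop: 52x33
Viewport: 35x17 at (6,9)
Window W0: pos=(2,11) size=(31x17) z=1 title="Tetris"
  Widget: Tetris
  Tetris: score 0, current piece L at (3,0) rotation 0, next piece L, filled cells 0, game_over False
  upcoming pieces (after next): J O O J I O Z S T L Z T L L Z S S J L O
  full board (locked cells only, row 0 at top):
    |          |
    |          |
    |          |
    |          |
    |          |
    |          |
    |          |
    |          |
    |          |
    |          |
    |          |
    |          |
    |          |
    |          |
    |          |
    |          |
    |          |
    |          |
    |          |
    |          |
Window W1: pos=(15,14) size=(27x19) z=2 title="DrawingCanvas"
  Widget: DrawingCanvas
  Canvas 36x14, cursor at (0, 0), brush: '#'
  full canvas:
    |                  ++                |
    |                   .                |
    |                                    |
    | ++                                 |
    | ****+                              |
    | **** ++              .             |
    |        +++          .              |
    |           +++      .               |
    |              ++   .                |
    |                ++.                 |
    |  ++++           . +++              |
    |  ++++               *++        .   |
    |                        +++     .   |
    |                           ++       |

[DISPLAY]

                                   
                                   
━━━━━━━━━━━━━━━━━━━━━━━━━━┓        
tris                      ┃        
──────────────────────────┨        
       │N┏━━━━━━━━━━━━━━━━━━━━━━━━━
       │ ┃ DrawingCanvas           
       │▒┠─────────────────────────
       │ ┃+                 ++     
       │ ┃                   .     
       │ ┃                         
       │S┃ ++                      
       │0┃ ****+                   
       │ ┃ **** ++              .  
       │ ┃        +++          .   
       │ ┃           +++      .    
       │ ┃              ++   .     


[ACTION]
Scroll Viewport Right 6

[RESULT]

                                   
                                   
━━━━━━━━━━━━━━━━━━━━┓              
                    ┃              
────────────────────┨              
 │N┏━━━━━━━━━━━━━━━━━━━━━━━━━┓     
 │ ┃ DrawingCanvas           ┃     
 │▒┠─────────────────────────┨     
 │ ┃+                 ++     ┃     
 │ ┃                   .     ┃     
 │ ┃                         ┃     
 │S┃ ++                      ┃     
 │0┃ ****+                   ┃     
 │ ┃ **** ++              .  ┃     
 │ ┃        +++          .   ┃     
 │ ┃           +++      .    ┃     
 │ ┃              ++   .     ┃     


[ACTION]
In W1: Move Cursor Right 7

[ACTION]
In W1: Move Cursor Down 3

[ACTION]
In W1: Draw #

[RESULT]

                                   
                                   
━━━━━━━━━━━━━━━━━━━━┓              
                    ┃              
────────────────────┨              
 │N┏━━━━━━━━━━━━━━━━━━━━━━━━━┓     
 │ ┃ DrawingCanvas           ┃     
 │▒┠─────────────────────────┨     
 │ ┃                  ++     ┃     
 │ ┃                   .     ┃     
 │ ┃                         ┃     
 │S┃ ++    #                 ┃     
 │0┃ ****+                   ┃     
 │ ┃ **** ++              .  ┃     
 │ ┃        +++          .   ┃     
 │ ┃           +++      .    ┃     
 │ ┃              ++   .     ┃     


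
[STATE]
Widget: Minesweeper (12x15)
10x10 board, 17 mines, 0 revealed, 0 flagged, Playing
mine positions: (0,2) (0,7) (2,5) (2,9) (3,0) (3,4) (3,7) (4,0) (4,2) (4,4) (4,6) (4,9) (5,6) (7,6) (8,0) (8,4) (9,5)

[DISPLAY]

■■■■■■■■■■  
■■■■■■■■■■  
■■■■■■■■■■  
■■■■■■■■■■  
■■■■■■■■■■  
■■■■■■■■■■  
■■■■■■■■■■  
■■■■■■■■■■  
■■■■■■■■■■  
■■■■■■■■■■  
            
            
            
            
            


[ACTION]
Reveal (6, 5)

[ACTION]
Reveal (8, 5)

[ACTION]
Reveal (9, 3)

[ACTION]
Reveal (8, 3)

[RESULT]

■■■■■■■■■■  
■■■■■■■■■■  
■■■■■■■■■■  
■■■■■■■■■■  
■■■■■■■■■■  
■■■■■■■■■■  
■■■■■2■■■■  
■■■■■■■■■■  
■■■1■3■■■■  
■■■1■■■■■■  
            
            
            
            
            


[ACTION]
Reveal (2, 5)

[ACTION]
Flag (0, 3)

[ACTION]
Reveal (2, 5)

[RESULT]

■■✹■■■■✹■■  
■■■■■■■■■■  
■■■■■✹■■■✹  
✹■■■✹■■✹■■  
✹■✹■✹■✹■■✹  
■■■■■■✹■■■  
■■■■■2■■■■  
■■■■■■✹■■■  
✹■■1✹3■■■■  
■■■1■✹■■■■  
            
            
            
            
            


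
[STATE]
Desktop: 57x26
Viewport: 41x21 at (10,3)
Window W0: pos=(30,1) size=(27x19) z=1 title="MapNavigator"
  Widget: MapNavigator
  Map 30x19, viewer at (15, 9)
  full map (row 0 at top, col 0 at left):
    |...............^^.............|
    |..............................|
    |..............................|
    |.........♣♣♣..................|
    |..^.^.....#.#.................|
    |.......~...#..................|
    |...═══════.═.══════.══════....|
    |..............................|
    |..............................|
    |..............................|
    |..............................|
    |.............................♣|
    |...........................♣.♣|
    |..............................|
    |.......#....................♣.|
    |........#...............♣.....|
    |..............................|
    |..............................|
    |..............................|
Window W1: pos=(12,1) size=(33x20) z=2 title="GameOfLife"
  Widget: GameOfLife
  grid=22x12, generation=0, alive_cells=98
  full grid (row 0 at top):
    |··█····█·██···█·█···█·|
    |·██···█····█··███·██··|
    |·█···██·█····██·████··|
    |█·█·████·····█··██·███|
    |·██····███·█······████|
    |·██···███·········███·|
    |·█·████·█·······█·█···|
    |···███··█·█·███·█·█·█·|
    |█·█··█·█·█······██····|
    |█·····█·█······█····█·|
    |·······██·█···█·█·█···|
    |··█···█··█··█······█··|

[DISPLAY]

  ┠───────────────────────────────┨──────
  ┃Gen: 0                         ┃......
  ┃··█····█·██···█·█···█·         ┃......
  ┃·██···█····█··███·██··         ┃......
  ┃·█···██·█····██·████··         ┃......
  ┃█·█·████·····█··██·███         ┃══.═══
  ┃·██····███·█······████         ┃......
  ┃·██···███·········███·         ┃......
  ┃·█·████·█·······█·█···         ┃......
  ┃···███··█·█·███·█·█·█·         ┃......
  ┃█·█··█·█·█······██····         ┃......
  ┃█·····█·█······█····█·         ┃......
  ┃·······██·█···█·█·█···         ┃......
  ┃··█···█··█··█······█··         ┃......
  ┃                               ┃......
  ┃                               ┃......
  ┃                               ┃━━━━━━
  ┗━━━━━━━━━━━━━━━━━━━━━━━━━━━━━━━┛      
                                         
                                         
                                         


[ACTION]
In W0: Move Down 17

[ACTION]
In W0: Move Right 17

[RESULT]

  ┠───────────────────────────────┨──────
  ┃Gen: 0                         ┃      
  ┃··█····█·██···█·█···█·         ┃      
  ┃·██···█····█··███·██··         ┃      
  ┃·█···██·█····██·████··         ┃      
  ┃█·█·████·····█··██·███         ┃      
  ┃·██····███·█······████         ┃      
  ┃·██···███·········███·         ┃      
  ┃·█·████·█·······█·█···         ┃      
  ┃···███··█·█·███·█·█·█·         ┃      
  ┃█·█··█·█·█······██····         ┃      
  ┃█·····█·█······█····█·         ┃      
  ┃·······██·█···█·█·█···         ┃      
  ┃··█···█··█··█······█··         ┃      
  ┃                               ┃      
  ┃                               ┃      
  ┃                               ┃━━━━━━
  ┗━━━━━━━━━━━━━━━━━━━━━━━━━━━━━━━┛      
                                         
                                         
                                         


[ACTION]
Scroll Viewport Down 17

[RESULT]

  ┃··█····█·██···█·█···█·         ┃      
  ┃·██···█····█··███·██··         ┃      
  ┃·█···██·█····██·████··         ┃      
  ┃█·█·████·····█··██·███         ┃      
  ┃·██····███·█······████         ┃      
  ┃·██···███·········███·         ┃      
  ┃·█·████·█·······█·█···         ┃      
  ┃···███··█·█·███·█·█·█·         ┃      
  ┃█·█··█·█·█······██····         ┃      
  ┃█·····█·█······█····█·         ┃      
  ┃·······██·█···█·█·█···         ┃      
  ┃··█···█··█··█······█··         ┃      
  ┃                               ┃      
  ┃                               ┃      
  ┃                               ┃━━━━━━
  ┗━━━━━━━━━━━━━━━━━━━━━━━━━━━━━━━┛      
                                         
                                         
                                         
                                         
                                         


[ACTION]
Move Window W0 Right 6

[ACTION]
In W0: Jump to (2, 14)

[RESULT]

  ┃··█····█·██···█·█···█·         ┃......
  ┃·██···█····█··███·██··         ┃......
  ┃·█···██·█····██·████··         ┃......
  ┃█·█·████·····█··██·███         ┃......
  ┃·██····███·█······████         ┃......
  ┃·██···███·········███·         ┃......
  ┃·█·████·█·······█·█···         ┃...#..
  ┃···███··█·█·███·█·█·█·         ┃....#.
  ┃█·█··█·█·█······██····         ┃......
  ┃█·····█·█······█····█·         ┃......
  ┃·······██·█···█·█·█···         ┃......
  ┃··█···█··█··█······█··         ┃      
  ┃                               ┃      
  ┃                               ┃      
  ┃                               ┃━━━━━━
  ┗━━━━━━━━━━━━━━━━━━━━━━━━━━━━━━━┛      
                                         
                                         
                                         
                                         
                                         


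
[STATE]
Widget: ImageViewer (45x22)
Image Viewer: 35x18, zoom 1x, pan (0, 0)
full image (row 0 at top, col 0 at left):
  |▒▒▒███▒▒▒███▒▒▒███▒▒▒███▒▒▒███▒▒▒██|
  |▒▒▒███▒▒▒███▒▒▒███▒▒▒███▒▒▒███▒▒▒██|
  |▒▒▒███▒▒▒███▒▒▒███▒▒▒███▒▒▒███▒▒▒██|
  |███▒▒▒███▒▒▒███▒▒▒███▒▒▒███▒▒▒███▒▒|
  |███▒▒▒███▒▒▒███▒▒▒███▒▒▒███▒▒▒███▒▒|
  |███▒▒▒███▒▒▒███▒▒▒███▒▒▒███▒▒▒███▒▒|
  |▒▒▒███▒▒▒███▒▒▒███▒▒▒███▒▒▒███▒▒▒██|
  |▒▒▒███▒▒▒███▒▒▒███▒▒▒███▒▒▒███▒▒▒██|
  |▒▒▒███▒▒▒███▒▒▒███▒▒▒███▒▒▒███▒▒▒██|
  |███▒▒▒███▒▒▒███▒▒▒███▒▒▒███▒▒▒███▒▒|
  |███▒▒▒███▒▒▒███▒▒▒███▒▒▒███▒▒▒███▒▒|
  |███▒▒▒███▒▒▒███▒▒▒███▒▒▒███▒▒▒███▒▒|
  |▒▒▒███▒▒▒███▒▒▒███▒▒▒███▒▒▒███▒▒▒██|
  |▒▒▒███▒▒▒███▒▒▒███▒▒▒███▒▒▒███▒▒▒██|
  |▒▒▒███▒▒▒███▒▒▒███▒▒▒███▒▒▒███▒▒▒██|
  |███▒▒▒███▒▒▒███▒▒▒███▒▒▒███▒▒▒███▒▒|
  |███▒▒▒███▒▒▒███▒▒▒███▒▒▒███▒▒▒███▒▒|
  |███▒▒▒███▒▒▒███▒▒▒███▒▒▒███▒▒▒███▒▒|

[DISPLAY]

▒▒▒███▒▒▒███▒▒▒███▒▒▒███▒▒▒███▒▒▒██          
▒▒▒███▒▒▒███▒▒▒███▒▒▒███▒▒▒███▒▒▒██          
▒▒▒███▒▒▒███▒▒▒███▒▒▒███▒▒▒███▒▒▒██          
███▒▒▒███▒▒▒███▒▒▒███▒▒▒███▒▒▒███▒▒          
███▒▒▒███▒▒▒███▒▒▒███▒▒▒███▒▒▒███▒▒          
███▒▒▒███▒▒▒███▒▒▒███▒▒▒███▒▒▒███▒▒          
▒▒▒███▒▒▒███▒▒▒███▒▒▒███▒▒▒███▒▒▒██          
▒▒▒███▒▒▒███▒▒▒███▒▒▒███▒▒▒███▒▒▒██          
▒▒▒███▒▒▒███▒▒▒███▒▒▒███▒▒▒███▒▒▒██          
███▒▒▒███▒▒▒███▒▒▒███▒▒▒███▒▒▒███▒▒          
███▒▒▒███▒▒▒███▒▒▒███▒▒▒███▒▒▒███▒▒          
███▒▒▒███▒▒▒███▒▒▒███▒▒▒███▒▒▒███▒▒          
▒▒▒███▒▒▒███▒▒▒███▒▒▒███▒▒▒███▒▒▒██          
▒▒▒███▒▒▒███▒▒▒███▒▒▒███▒▒▒███▒▒▒██          
▒▒▒███▒▒▒███▒▒▒███▒▒▒███▒▒▒███▒▒▒██          
███▒▒▒███▒▒▒███▒▒▒███▒▒▒███▒▒▒███▒▒          
███▒▒▒███▒▒▒███▒▒▒███▒▒▒███▒▒▒███▒▒          
███▒▒▒███▒▒▒███▒▒▒███▒▒▒███▒▒▒███▒▒          
                                             
                                             
                                             
                                             


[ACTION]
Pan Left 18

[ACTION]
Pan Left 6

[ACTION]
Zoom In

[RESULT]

▒▒▒▒▒▒██████▒▒▒▒▒▒██████▒▒▒▒▒▒██████▒▒▒▒▒▒███
▒▒▒▒▒▒██████▒▒▒▒▒▒██████▒▒▒▒▒▒██████▒▒▒▒▒▒███
▒▒▒▒▒▒██████▒▒▒▒▒▒██████▒▒▒▒▒▒██████▒▒▒▒▒▒███
▒▒▒▒▒▒██████▒▒▒▒▒▒██████▒▒▒▒▒▒██████▒▒▒▒▒▒███
▒▒▒▒▒▒██████▒▒▒▒▒▒██████▒▒▒▒▒▒██████▒▒▒▒▒▒███
▒▒▒▒▒▒██████▒▒▒▒▒▒██████▒▒▒▒▒▒██████▒▒▒▒▒▒███
██████▒▒▒▒▒▒██████▒▒▒▒▒▒██████▒▒▒▒▒▒██████▒▒▒
██████▒▒▒▒▒▒██████▒▒▒▒▒▒██████▒▒▒▒▒▒██████▒▒▒
██████▒▒▒▒▒▒██████▒▒▒▒▒▒██████▒▒▒▒▒▒██████▒▒▒
██████▒▒▒▒▒▒██████▒▒▒▒▒▒██████▒▒▒▒▒▒██████▒▒▒
██████▒▒▒▒▒▒██████▒▒▒▒▒▒██████▒▒▒▒▒▒██████▒▒▒
██████▒▒▒▒▒▒██████▒▒▒▒▒▒██████▒▒▒▒▒▒██████▒▒▒
▒▒▒▒▒▒██████▒▒▒▒▒▒██████▒▒▒▒▒▒██████▒▒▒▒▒▒███
▒▒▒▒▒▒██████▒▒▒▒▒▒██████▒▒▒▒▒▒██████▒▒▒▒▒▒███
▒▒▒▒▒▒██████▒▒▒▒▒▒██████▒▒▒▒▒▒██████▒▒▒▒▒▒███
▒▒▒▒▒▒██████▒▒▒▒▒▒██████▒▒▒▒▒▒██████▒▒▒▒▒▒███
▒▒▒▒▒▒██████▒▒▒▒▒▒██████▒▒▒▒▒▒██████▒▒▒▒▒▒███
▒▒▒▒▒▒██████▒▒▒▒▒▒██████▒▒▒▒▒▒██████▒▒▒▒▒▒███
██████▒▒▒▒▒▒██████▒▒▒▒▒▒██████▒▒▒▒▒▒██████▒▒▒
██████▒▒▒▒▒▒██████▒▒▒▒▒▒██████▒▒▒▒▒▒██████▒▒▒
██████▒▒▒▒▒▒██████▒▒▒▒▒▒██████▒▒▒▒▒▒██████▒▒▒
██████▒▒▒▒▒▒██████▒▒▒▒▒▒██████▒▒▒▒▒▒██████▒▒▒


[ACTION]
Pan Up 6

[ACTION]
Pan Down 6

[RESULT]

██████▒▒▒▒▒▒██████▒▒▒▒▒▒██████▒▒▒▒▒▒██████▒▒▒
██████▒▒▒▒▒▒██████▒▒▒▒▒▒██████▒▒▒▒▒▒██████▒▒▒
██████▒▒▒▒▒▒██████▒▒▒▒▒▒██████▒▒▒▒▒▒██████▒▒▒
██████▒▒▒▒▒▒██████▒▒▒▒▒▒██████▒▒▒▒▒▒██████▒▒▒
██████▒▒▒▒▒▒██████▒▒▒▒▒▒██████▒▒▒▒▒▒██████▒▒▒
██████▒▒▒▒▒▒██████▒▒▒▒▒▒██████▒▒▒▒▒▒██████▒▒▒
▒▒▒▒▒▒██████▒▒▒▒▒▒██████▒▒▒▒▒▒██████▒▒▒▒▒▒███
▒▒▒▒▒▒██████▒▒▒▒▒▒██████▒▒▒▒▒▒██████▒▒▒▒▒▒███
▒▒▒▒▒▒██████▒▒▒▒▒▒██████▒▒▒▒▒▒██████▒▒▒▒▒▒███
▒▒▒▒▒▒██████▒▒▒▒▒▒██████▒▒▒▒▒▒██████▒▒▒▒▒▒███
▒▒▒▒▒▒██████▒▒▒▒▒▒██████▒▒▒▒▒▒██████▒▒▒▒▒▒███
▒▒▒▒▒▒██████▒▒▒▒▒▒██████▒▒▒▒▒▒██████▒▒▒▒▒▒███
██████▒▒▒▒▒▒██████▒▒▒▒▒▒██████▒▒▒▒▒▒██████▒▒▒
██████▒▒▒▒▒▒██████▒▒▒▒▒▒██████▒▒▒▒▒▒██████▒▒▒
██████▒▒▒▒▒▒██████▒▒▒▒▒▒██████▒▒▒▒▒▒██████▒▒▒
██████▒▒▒▒▒▒██████▒▒▒▒▒▒██████▒▒▒▒▒▒██████▒▒▒
██████▒▒▒▒▒▒██████▒▒▒▒▒▒██████▒▒▒▒▒▒██████▒▒▒
██████▒▒▒▒▒▒██████▒▒▒▒▒▒██████▒▒▒▒▒▒██████▒▒▒
▒▒▒▒▒▒██████▒▒▒▒▒▒██████▒▒▒▒▒▒██████▒▒▒▒▒▒███
▒▒▒▒▒▒██████▒▒▒▒▒▒██████▒▒▒▒▒▒██████▒▒▒▒▒▒███
▒▒▒▒▒▒██████▒▒▒▒▒▒██████▒▒▒▒▒▒██████▒▒▒▒▒▒███
▒▒▒▒▒▒██████▒▒▒▒▒▒██████▒▒▒▒▒▒██████▒▒▒▒▒▒███


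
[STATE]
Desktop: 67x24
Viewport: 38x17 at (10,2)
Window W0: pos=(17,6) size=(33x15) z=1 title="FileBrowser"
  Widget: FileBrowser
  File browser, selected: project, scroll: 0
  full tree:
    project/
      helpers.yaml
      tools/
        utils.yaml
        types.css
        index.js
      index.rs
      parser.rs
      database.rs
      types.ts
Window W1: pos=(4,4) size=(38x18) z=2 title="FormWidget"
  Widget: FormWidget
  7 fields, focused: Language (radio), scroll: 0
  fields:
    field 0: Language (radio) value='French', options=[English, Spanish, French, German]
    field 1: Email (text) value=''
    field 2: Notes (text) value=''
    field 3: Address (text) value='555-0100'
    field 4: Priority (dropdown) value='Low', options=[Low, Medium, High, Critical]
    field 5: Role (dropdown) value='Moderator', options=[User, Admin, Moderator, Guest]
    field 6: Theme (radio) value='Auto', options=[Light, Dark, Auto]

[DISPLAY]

                                      
                                      
━━━━━━━━━━━━━━━━━━━━━━━━━━━━━━━┓      
Widget                         ┃      
───────────────────────────────┨━━━━━━
guage:   ( ) English  ( ) Spani┃      
il:      [                    ]┃──────
es:      [                    ]┃      
ress:    [555-0100            ]┃      
ority:   [Low                ▼]┃      
e:       [Moderator          ▼]┃      
me:      ( ) Light  ( ) Dark  (┃      
                               ┃      
                               ┃      
                               ┃      
                               ┃      
                               ┃      


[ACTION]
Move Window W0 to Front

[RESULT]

                                      
                                      
━━━━━━━━━━━━━━━━━━━━━━━━━━━━━━━┓      
Widget                         ┃      
───────┏━━━━━━━━━━━━━━━━━━━━━━━━━━━━━━
guage: ┃ FileBrowser                  
il:    ┠──────────────────────────────
es:    ┃> [-] project/                
ress:  ┃    helpers.yaml              
ority: ┃    [+] tools/                
e:     ┃    index.rs                  
me:    ┃    parser.rs                 
       ┃    database.rs               
       ┃    types.ts                  
       ┃                              
       ┃                              
       ┃                              


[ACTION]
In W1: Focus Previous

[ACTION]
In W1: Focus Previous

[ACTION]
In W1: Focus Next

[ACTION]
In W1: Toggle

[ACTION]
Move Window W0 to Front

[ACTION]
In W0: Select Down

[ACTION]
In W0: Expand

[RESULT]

                                      
                                      
━━━━━━━━━━━━━━━━━━━━━━━━━━━━━━━┓      
Widget                         ┃      
───────┏━━━━━━━━━━━━━━━━━━━━━━━━━━━━━━
guage: ┃ FileBrowser                  
il:    ┠──────────────────────────────
es:    ┃  [-] project/                
ress:  ┃  > helpers.yaml              
ority: ┃    [+] tools/                
e:     ┃    index.rs                  
me:    ┃    parser.rs                 
       ┃    database.rs               
       ┃    types.ts                  
       ┃                              
       ┃                              
       ┃                              
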